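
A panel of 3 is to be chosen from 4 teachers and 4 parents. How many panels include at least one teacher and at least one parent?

With no constraint there are C(8,3) = 56 possible selections.
Subtract selections that omit an entire group: no teachers → C(4,3) = 4; no parents → C(4,3) = 4.
Both groups omitted at once is impossible, so 56 − 8 = 48.

48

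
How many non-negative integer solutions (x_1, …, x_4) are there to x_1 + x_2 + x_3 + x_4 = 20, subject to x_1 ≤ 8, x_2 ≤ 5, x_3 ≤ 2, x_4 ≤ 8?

19

Ignoring the caps, the number of non-negative solutions to x_1+…+x_4 = 20 is C(23,3) = 1771.
Subtract solutions that violate a single cap (substitute x_i' = x_i − (cap_i+1)): x_1 ≥ 9 gives C(14,3) = 364; x_2 ≥ 6 gives C(17,3) = 680; x_3 ≥ 3 gives C(20,3) = 1140; x_4 ≥ 9 gives C(14,3) = 364. Together 2548.
Add back pairs where two caps are both exceeded: 56 + 165 + 10 + 364 + 56 + 165 = 816.
Subtract triples: 10 + 0 + 0 + 10 = 20.
By inclusion–exclusion the count is 1771 − 2548 + 816 − 20 = 19.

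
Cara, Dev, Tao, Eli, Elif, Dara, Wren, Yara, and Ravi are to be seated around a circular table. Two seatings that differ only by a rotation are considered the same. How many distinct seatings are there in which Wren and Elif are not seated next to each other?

30240

Without the restriction there are (8)! = 40320 seatings.
Seatings with Wren beside Elif: treat them as a block with 2 internal orders, giving 2 × (7)! = 10080.
Subtracting, 40320 − 10080 = 30240.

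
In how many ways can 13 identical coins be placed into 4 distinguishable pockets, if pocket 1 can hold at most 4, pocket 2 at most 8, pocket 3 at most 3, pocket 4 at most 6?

106

Ignoring the caps, the number of non-negative solutions to x_1+…+x_4 = 13 is C(16,3) = 560.
Subtract solutions that violate a single cap (substitute x_i' = x_i − (cap_i+1)): x_1 ≥ 5 gives C(11,3) = 165; x_2 ≥ 9 gives C(7,3) = 35; x_3 ≥ 4 gives C(12,3) = 220; x_4 ≥ 7 gives C(9,3) = 84. Together 504.
Add back pairs where two caps are both exceeded: 0 + 35 + 4 + 1 + 0 + 10 = 50.
By inclusion–exclusion the count is 560 − 504 + 50 = 106.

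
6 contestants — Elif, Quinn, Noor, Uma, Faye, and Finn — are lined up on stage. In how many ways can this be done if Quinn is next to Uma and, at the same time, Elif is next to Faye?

Treat {Quinn,Uma} as one block (2 orders) and {Elif,Faye} as another (2 orders).
That leaves 4 units to arrange: 2 × 2 × 4! = 4 × 24 = 96.

96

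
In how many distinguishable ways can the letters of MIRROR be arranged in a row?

120

Letter multiplicities in MIRROR: I×1, M×1, O×1, R×3.
Dividing 6! = 720 by 3! = 6 for the repeated letters gives 120.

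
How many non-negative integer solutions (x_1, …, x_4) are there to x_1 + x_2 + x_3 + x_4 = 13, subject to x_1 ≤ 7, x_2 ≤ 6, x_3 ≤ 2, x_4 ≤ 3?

Ignoring the caps, the number of non-negative solutions to x_1+…+x_4 = 13 is C(16,3) = 560.
Subtract solutions that violate a single cap (substitute x_i' = x_i − (cap_i+1)): x_1 ≥ 8 gives C(8,3) = 56; x_2 ≥ 7 gives C(9,3) = 84; x_3 ≥ 3 gives C(13,3) = 286; x_4 ≥ 4 gives C(12,3) = 220. Together 646.
Add back pairs where two caps are both exceeded: 0 + 10 + 4 + 20 + 10 + 84 = 128.
By inclusion–exclusion the count is 560 − 646 + 128 = 42.

42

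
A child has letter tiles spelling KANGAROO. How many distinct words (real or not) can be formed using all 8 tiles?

10080

Letter multiplicities in KANGAROO: A×2, G×1, K×1, N×1, O×2, R×1.
So there are 8! / (2!·2!) = 10080 distinguishable arrangements.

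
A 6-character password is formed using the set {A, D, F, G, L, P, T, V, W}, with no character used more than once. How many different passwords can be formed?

60480

With no repetition, fill the 6 characters in order: 9 choices, then 8, down to 4.
That product is 9 × 8 × 7 × 6 × 5 × 4 = 60480.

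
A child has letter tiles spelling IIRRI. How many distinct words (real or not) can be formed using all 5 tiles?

10

IIRRI has 5 letters with I appearing 3 times and R appearing twice.
The number of distinct arrangements is 5!/(3!·2!) = 120/12 = 10.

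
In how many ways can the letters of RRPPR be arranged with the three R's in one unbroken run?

Treat the 3 copies of R as a single block. The multiset to arrange is then {RRR, P, P}, 3 items in all.
That gives (3)!/(2!) = 3 arrangements.

3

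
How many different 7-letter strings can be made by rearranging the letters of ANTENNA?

ANTENNA has 7 letters with A appearing twice and N appearing 3 times.
The number of distinct arrangements is 7!/(3!·2!) = 5040/12 = 420.

420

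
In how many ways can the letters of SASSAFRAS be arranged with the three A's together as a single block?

Treat the 3 copies of A as a single block. The multiset to arrange is then {AAA, F, R, S, S, S, S}, 7 items in all.
That gives (7)!/(4!) = 210 arrangements.

210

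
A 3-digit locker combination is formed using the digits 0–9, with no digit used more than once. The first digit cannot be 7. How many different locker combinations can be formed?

The first digit has 10−1 = 9 choices (anything except 7).
The remaining 2 digits are filled from the other 9 symbols without repetition: 9 × 8 = 72.
Total: 9 × 72 = 648.

648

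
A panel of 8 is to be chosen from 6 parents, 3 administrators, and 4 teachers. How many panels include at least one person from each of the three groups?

With no constraint there are C(13,8) = 1287 possible selections.
Selections missing a whole group: no parents → C(7,8) = 0; no administrators → C(10,8) = 45; no teachers → C(9,8) = 9.
Add back selections omitting two groups (i.e. drawn from a single group): C(6,8) + C(3,8) + C(4,8) = 0.
By inclusion–exclusion: 1287 − 54 + 0 = 1233.

1233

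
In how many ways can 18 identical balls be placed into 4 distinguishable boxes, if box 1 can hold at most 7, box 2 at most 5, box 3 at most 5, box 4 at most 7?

82

By stars and bars, unrestricted non-negative solutions to x_1+…+x_4 = 18 number C(18+3,3) = 1330.
Subtract solutions that violate a single cap (substitute x_i' = x_i − (cap_i+1)): x_1 ≥ 8 gives C(13,3) = 286; x_2 ≥ 6 gives C(15,3) = 455; x_3 ≥ 6 gives C(15,3) = 455; x_4 ≥ 8 gives C(13,3) = 286. Together 1482.
Add back pairs where two caps are both exceeded: 35 + 35 + 10 + 84 + 35 + 35 = 234.
By inclusion–exclusion the count is 1330 − 1482 + 234 = 82.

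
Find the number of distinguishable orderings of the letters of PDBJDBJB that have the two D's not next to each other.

1260

There are 8!/(3!·2!·2!) = 1680 arrangements of PDBJDBJB in total.
Arrangements with the D's together: treat DD as one letter, giving (7)!/(3!·2!) = 420.
Subtracting, 1680 − 420 = 1260 arrangements keep the D's apart.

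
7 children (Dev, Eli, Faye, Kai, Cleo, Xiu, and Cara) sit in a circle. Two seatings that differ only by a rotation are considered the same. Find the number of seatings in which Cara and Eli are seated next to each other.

240

Glue Cara and Eli into a block (2 internal orders). Seating 6 units around a circle gives (5)! arrangements.
So 2 × (5)! = 2 × 120 = 240.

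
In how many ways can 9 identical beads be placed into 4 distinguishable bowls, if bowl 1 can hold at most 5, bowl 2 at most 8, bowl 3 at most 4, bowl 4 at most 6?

Without the upper bounds there are C(12,3) = 220 ways to split 9 among 4 bowls.
Subtract solutions that violate a single cap (substitute x_i' = x_i − (cap_i+1)): x_1 ≥ 6 gives C(6,3) = 20; x_2 ≥ 9 gives C(3,3) = 1; x_3 ≥ 5 gives C(7,3) = 35; x_4 ≥ 7 gives C(5,3) = 10. Together 66.
No two caps can be exceeded simultaneously, so the pair terms are all 0.
By inclusion–exclusion the count is 220 − 66 + 0 = 154.

154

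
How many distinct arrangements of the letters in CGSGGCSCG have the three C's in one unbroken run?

Treat the 3 copies of C as a single block. The multiset to arrange is then {CCC, G, G, G, G, S, S}, 7 items in all.
That gives (7)!/(4!·2!) = 105 arrangements.

105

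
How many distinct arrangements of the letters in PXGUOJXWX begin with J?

Fix J in the first position and arrange the remaining 8 letters.
Those 8 letters have X appearing 3 times, giving (8)!/(3!) = 6720.

6720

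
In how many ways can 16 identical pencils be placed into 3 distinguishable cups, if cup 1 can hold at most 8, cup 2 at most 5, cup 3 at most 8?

Without the upper bounds there are C(18,2) = 153 ways to split 16 among 3 cups.
Subtract solutions that violate a single cap (substitute x_i' = x_i − (cap_i+1)): x_1 ≥ 9 gives C(9,2) = 36; x_2 ≥ 6 gives C(12,2) = 66; x_3 ≥ 9 gives C(9,2) = 36. Together 138.
Add back pairs where two caps are both exceeded: 3 + 0 + 3 = 6.
By inclusion–exclusion the count is 153 − 138 + 6 = 21.

21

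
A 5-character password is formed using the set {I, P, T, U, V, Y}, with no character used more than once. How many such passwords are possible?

With no repetition, fill the 5 characters in order: 6 choices, then 5, down to 2.
6 × 5 × 4 × 3 × 2 = 720.

720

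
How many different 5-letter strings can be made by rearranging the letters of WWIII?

WWIII has 5 letters with I appearing 3 times and W appearing twice.
So there are 5! / (3!·2!) = 10 distinguishable arrangements.

10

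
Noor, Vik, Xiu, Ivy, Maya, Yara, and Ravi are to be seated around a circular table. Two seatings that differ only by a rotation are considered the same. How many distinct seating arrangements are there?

Fix one person's seat to break rotational symmetry; the remaining 6 people can be arranged in (6)! = 720 ways.

720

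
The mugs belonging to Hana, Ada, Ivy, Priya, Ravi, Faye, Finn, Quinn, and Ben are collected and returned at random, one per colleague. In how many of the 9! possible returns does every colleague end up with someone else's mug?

133496

Count assignments avoiding every fixed point. For any j of the 9 colleagues fixed to their own mug, the other 9−j can be arranged in (9−j)! ways.
By inclusion–exclusion this is Σ_{j=0}^{9} (−1)^j C(9,j)·(9−j)!.
Computing: 362880 − 362880 + 181440 − 60480 + 15120 − 3024 + 504 − 72 + 9 − 1 = 133496.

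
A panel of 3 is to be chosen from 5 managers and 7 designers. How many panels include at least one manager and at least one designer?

Unrestricted: C(12,3) = 220 ways to pick any 3 of the 12.
Subtract selections that omit an entire group: no managers → C(7,3) = 35; no designers → C(5,3) = 10.
Both groups omitted at once is impossible, so 220 − 45 = 175.

175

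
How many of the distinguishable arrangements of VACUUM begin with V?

Fix V in the first position and arrange the remaining 5 letters.
Those 5 letters have U appearing twice, giving (5)!/(2!) = 60.

60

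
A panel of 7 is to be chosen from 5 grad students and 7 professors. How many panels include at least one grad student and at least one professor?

791

Total 7-person selections from all 12: C(12,7) = 792.
Selections missing a whole group: no grad students → C(7,7) = 1; no professors → C(5,7) = 0.
Both groups omitted at once is impossible, so 792 − 1 = 791.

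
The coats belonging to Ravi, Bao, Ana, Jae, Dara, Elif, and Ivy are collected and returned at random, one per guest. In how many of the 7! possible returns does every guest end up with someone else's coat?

1854

Count assignments avoiding every fixed point. For any j of the 7 guests fixed to their own coat, the other 7−j can be arranged in (7−j)! ways.
By inclusion–exclusion this is Σ_{j=0}^{7} (−1)^j C(7,j)·(7−j)!.
Computing: 5040 − 5040 + 2520 − 840 + 210 − 42 + 7 − 1 = 1854.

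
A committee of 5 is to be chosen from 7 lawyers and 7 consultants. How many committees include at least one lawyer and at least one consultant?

1960

Unrestricted: C(14,5) = 2002 ways to pick any 5 of the 14.
Subtract selections that omit an entire group: no lawyers → C(7,5) = 21; no consultants → C(7,5) = 21.
Both groups omitted at once is impossible, so 2002 − 42 = 1960.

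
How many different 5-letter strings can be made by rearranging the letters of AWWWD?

The 5 letters of AWWWD have repeats: W appearing 3 times.
Dividing 5! = 120 by 3! = 6 for the repeated letters gives 20.

20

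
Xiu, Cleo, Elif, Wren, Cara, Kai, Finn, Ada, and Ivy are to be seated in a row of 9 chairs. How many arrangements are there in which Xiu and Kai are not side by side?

282240

Of the 9! = 362880 arrangements, those with Xiu and Kai adjacent number 2 × 8! = 80640 (treat the pair as a block with 2 internal orders).
So 362880 − 80640 = 282240 arrangements keep them apart.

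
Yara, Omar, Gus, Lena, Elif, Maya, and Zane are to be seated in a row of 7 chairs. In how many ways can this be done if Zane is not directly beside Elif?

There are 7! = 5040 arrangements in all. If Zane and Elif are adjacent, merging them into one block gives 2·(6)! = 1440 arrangements.
Complementary counting: 5040 − 1440 = 3600.

3600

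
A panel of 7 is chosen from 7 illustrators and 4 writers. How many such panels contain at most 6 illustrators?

Split by how many illustrators are chosen (0 through 6).
Sum: C(7,0)·C(4,7) + C(7,1)·C(4,6) + C(7,2)·C(4,5) + C(7,3)·C(4,4) + C(7,4)·C(4,3) + C(7,5)·C(4,2) + C(7,6)·C(4,1) = 0 + 0 + 0 + 35 + 140 + 126 + 28 = 329.

329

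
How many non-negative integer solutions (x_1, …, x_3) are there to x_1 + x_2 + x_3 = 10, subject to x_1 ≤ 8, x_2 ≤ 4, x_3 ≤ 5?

27

Without the upper bounds there are C(12,2) = 66 ways to split 10 among 3 variables.
Subtract solutions that violate a single cap (substitute x_i' = x_i − (cap_i+1)): x_1 ≥ 9 gives C(3,2) = 3; x_2 ≥ 5 gives C(7,2) = 21; x_3 ≥ 6 gives C(6,2) = 15. Together 39.
No two caps can be exceeded simultaneously, so the pair terms are all 0.
By inclusion–exclusion the count is 66 − 39 + 0 = 27.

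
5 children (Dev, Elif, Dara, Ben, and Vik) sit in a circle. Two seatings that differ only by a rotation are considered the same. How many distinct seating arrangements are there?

Fix one person's seat to break rotational symmetry; the remaining 4 people can be arranged in (4)! = 24 ways.

24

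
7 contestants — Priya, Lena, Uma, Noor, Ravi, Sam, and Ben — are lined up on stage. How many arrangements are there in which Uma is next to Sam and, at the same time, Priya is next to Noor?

480

Treat {Uma,Sam} as one block (2 orders) and {Priya,Noor} as another (2 orders).
That leaves 5 units to arrange: 2 × 2 × 5! = 4 × 120 = 480.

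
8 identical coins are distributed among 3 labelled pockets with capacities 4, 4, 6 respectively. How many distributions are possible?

Without the upper bounds there are C(10,2) = 45 ways to split 8 among 3 pockets.
Subtract solutions that violate a single cap (substitute x_i' = x_i − (cap_i+1)): x_1 ≥ 5 gives C(5,2) = 10; x_2 ≥ 5 gives C(5,2) = 10; x_3 ≥ 7 gives C(3,2) = 3. Together 23.
No two caps can be exceeded simultaneously, so the pair terms are all 0.
By inclusion–exclusion the count is 45 − 23 + 0 = 22.

22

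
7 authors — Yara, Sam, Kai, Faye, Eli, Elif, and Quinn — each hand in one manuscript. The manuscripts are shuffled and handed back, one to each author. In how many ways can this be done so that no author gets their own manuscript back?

Let Aᵢ be the assignments in which author i gets their own manuscript. We want the size of the complement of A₁∪…∪A_7.
By inclusion–exclusion this is Σ_{j=0}^{7} (−1)^j C(7,j)·(7−j)!.
Computing: 5040 − 5040 + 2520 − 840 + 210 − 42 + 7 − 1 = 1854.

1854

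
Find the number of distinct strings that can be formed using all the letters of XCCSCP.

Letter multiplicities in XCCSCP: C×3, P×1, S×1, X×1.
Dividing 6! = 720 by 3! = 6 for the repeated letters gives 120.

120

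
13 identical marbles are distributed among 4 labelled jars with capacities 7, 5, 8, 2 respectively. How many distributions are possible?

By stars and bars, unrestricted non-negative solutions to x_1+…+x_4 = 13 number C(13+3,3) = 560.
Subtract solutions that violate a single cap (substitute x_i' = x_i − (cap_i+1)): x_1 ≥ 8 gives C(8,3) = 56; x_2 ≥ 6 gives C(10,3) = 120; x_3 ≥ 9 gives C(7,3) = 35; x_4 ≥ 3 gives C(13,3) = 286. Together 497.
Add back pairs where two caps are both exceeded: 0 + 0 + 10 + 0 + 35 + 4 = 49.
By inclusion–exclusion the count is 560 − 497 + 49 = 112.

112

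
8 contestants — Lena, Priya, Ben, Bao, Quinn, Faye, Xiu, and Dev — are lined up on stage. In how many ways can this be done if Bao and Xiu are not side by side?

30240

Of the 8! = 40320 arrangements, those with Bao and Xiu adjacent number 2 × 7! = 10080 (treat the pair as a block with 2 internal orders).
So 40320 − 10080 = 30240 arrangements keep them apart.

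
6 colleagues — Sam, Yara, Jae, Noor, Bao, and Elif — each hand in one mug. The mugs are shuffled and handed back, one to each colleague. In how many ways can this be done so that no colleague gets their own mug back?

Let Aᵢ be the assignments in which colleague i gets their own mug. We want the size of the complement of A₁∪…∪A_6.
By inclusion–exclusion this is Σ_{j=0}^{6} (−1)^j C(6,j)·(6−j)!.
Computing: 720 − 720 + 360 − 120 + 30 − 6 + 1 = 265.

265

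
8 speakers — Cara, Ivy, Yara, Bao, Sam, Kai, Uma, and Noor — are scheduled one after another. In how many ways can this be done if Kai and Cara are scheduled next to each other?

10080

Place the 6 others and the Kai-Cara pair as 7 objects in a line; the pair has 2 internal arrangements.
That gives 2 × 7! = 2 × 5040 = 10080.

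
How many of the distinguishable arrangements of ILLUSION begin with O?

With the first slot taken by O, it remains to arrange the other 7 letters (ILLUSIN).
Those 7 letters have I appearing twice and L appearing twice, giving (7)!/(2!·2!) = 1260.

1260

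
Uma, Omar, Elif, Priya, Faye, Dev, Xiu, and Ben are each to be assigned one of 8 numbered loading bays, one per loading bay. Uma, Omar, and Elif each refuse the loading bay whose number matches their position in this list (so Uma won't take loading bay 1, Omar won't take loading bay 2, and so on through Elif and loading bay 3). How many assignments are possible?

Let Aᵢ (for i ∈ {1, 2, 3}) be the placements that put person i in their forbidden loading bay. Any j of these fix j positions, leaving (8−j)! ways to fill the rest, and there are C(3,j) ways to pick which j.
By inclusion–exclusion, the number of valid placements is Σ_{j=0}^{3} (−1)^j C(3,j)·(8−j)!.
Computing: 40320 − 15120 + 2160 − 120 = 27240.

27240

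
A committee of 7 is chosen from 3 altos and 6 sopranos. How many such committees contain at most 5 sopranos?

Split by how many sopranos are chosen (0 through 5).
Sum: C(6,0)·C(3,7) + C(6,1)·C(3,6) + C(6,2)·C(3,5) + C(6,3)·C(3,4) + C(6,4)·C(3,3) + C(6,5)·C(3,2) = 0 + 0 + 0 + 0 + 15 + 18 = 33.

33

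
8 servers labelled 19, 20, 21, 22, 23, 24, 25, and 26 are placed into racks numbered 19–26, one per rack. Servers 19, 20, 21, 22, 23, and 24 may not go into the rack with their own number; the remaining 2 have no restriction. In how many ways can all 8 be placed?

18806

Let Aᵢ (for 19 ≤ i ≤ 24) be the placements that put server i in its forbidden rack. Any j of these fix j positions, leaving (8−j)! ways to fill the rest, and there are C(6,j) ways to pick which j.
By inclusion–exclusion, the number of valid placements is Σ_{j=0}^{6} (−1)^j C(6,j)·(8−j)!.
Computing: 40320 − 30240 + 10800 − 2400 + 360 − 36 + 2 = 18806.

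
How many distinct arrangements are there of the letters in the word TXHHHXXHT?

TXHHHXXHT has 9 letters with H appearing 4 times, T appearing twice, and X appearing 3 times.
The number of distinct arrangements is 9!/(4!·3!·2!) = 362880/288 = 1260.

1260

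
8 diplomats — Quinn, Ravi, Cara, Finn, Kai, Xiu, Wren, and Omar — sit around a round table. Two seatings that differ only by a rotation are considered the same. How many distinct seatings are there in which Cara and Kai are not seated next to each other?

Without the restriction there are (7)! = 5040 seatings.
Seatings with Cara beside Kai: treat them as a block with 2 internal orders, giving 2 × (6)! = 1440.
Subtracting, 5040 − 1440 = 3600.

3600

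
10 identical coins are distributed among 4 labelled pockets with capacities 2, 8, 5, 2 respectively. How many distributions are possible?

By stars and bars, unrestricted non-negative solutions to x_1+…+x_4 = 10 number C(10+3,3) = 286.
Subtract solutions that violate a single cap (substitute x_i' = x_i − (cap_i+1)): x_1 ≥ 3 gives C(10,3) = 120; x_2 ≥ 9 gives C(4,3) = 4; x_3 ≥ 6 gives C(7,3) = 35; x_4 ≥ 3 gives C(10,3) = 120. Together 279.
Add back pairs where two caps are both exceeded: 0 + 4 + 35 + 0 + 0 + 4 = 43.
By inclusion–exclusion the count is 286 − 279 + 43 = 50.

50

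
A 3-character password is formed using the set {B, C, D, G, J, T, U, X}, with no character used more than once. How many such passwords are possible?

With no repetition, fill the 3 characters in order: 8 choices, then 7, down to 6.
That product is 8 × 7 × 6 = 336.

336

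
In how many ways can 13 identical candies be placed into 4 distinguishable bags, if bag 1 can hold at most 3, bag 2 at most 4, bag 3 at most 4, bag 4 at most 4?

10

By stars and bars, unrestricted non-negative solutions to x_1+…+x_4 = 13 number C(13+3,3) = 560.
Subtract solutions that violate a single cap (substitute x_i' = x_i − (cap_i+1)): x_1 ≥ 4 gives C(12,3) = 220; x_2 ≥ 5 gives C(11,3) = 165; x_3 ≥ 5 gives C(11,3) = 165; x_4 ≥ 5 gives C(11,3) = 165. Together 715.
Add back pairs where two caps are both exceeded: 35 + 35 + 35 + 20 + 20 + 20 = 165.
By inclusion–exclusion the count is 560 − 715 + 165 = 10.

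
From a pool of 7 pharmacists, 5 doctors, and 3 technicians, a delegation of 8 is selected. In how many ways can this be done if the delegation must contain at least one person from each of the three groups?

With no constraint there are C(15,8) = 6435 possible selections.
Subtract selections that omit an entire group: no pharmacists → C(8,8) = 1; no doctors → C(10,8) = 45; no technicians → C(12,8) = 495.
Add back selections omitting two groups (i.e. drawn from a single group): C(7,8) + C(5,8) + C(3,8) = 0.
By inclusion–exclusion: 6435 − 541 + 0 = 5894.

5894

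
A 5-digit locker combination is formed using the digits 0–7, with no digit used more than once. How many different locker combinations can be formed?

Choose and order 5 of the 8 symbols: the first digit has 8 options, the next 7, and so on down to 4.
That product is 8 × 7 × 6 × 5 × 4 = 6720.

6720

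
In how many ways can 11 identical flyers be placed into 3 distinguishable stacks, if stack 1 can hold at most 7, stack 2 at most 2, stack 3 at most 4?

By stars and bars, unrestricted non-negative solutions to x_1+…+x_3 = 11 number C(11+2,2) = 78.
Subtract solutions that violate a single cap (substitute x_i' = x_i − (cap_i+1)): x_1 ≥ 8 gives C(5,2) = 10; x_2 ≥ 3 gives C(10,2) = 45; x_3 ≥ 5 gives C(8,2) = 28. Together 83.
Add back pairs where two caps are both exceeded: 1 + 0 + 10 = 11.
By inclusion–exclusion the count is 78 − 83 + 11 = 6.

6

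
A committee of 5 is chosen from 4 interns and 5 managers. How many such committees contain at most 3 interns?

121

Split by how many interns are chosen (0 through 3).
Sum: C(4,0)·C(5,5) + C(4,1)·C(5,4) + C(4,2)·C(5,3) + C(4,3)·C(5,2) = 1 + 20 + 60 + 40 = 121.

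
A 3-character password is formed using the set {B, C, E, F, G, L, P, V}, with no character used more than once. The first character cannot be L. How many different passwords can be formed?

294

The first character has 8−1 = 7 choices (anything except L).
The remaining 2 characters are filled from the other 7 symbols without repetition: 7 × 6 = 42.
Total: 7 × 42 = 294.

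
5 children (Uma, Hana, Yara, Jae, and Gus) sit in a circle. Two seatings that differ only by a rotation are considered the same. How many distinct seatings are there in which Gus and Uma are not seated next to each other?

12

Without the restriction there are (4)! = 24 seatings.
Those with Gus next to Uma: fuse the pair into one unit and seat 4 units around a circle — 2·(3)! = 12.
Subtracting, 24 − 12 = 12.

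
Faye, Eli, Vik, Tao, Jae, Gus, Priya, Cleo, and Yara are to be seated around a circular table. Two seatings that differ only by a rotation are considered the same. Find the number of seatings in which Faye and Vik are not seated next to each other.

Without the restriction there are (8)! = 40320 seatings.
Those with Faye next to Vik: fuse the pair into one unit and seat 8 units around a circle — 2·(7)! = 10080.
Subtracting, 40320 − 10080 = 30240.

30240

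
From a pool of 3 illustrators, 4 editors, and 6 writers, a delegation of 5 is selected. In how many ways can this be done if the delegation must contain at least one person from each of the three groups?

894

With no constraint there are C(13,5) = 1287 possible selections.
Subtract selections that omit an entire group: no illustrators → C(10,5) = 252; no editors → C(9,5) = 126; no writers → C(7,5) = 21.
Add back selections omitting two groups (i.e. drawn from a single group): C(3,5) + C(4,5) + C(6,5) = 6.
By inclusion–exclusion: 1287 − 399 + 6 = 894.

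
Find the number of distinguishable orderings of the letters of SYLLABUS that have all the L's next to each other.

2520

Treat the 2 copies of L as a single block. The multiset to arrange is then {LL, A, B, S, S, U, Y}, 7 items in all.
That gives (7)!/(2!) = 2520 arrangements.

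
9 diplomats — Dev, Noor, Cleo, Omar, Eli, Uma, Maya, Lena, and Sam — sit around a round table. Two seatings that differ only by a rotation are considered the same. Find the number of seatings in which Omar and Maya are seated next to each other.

Treat {Omar, Maya} as one unit (2 internal orders) and seat the resulting 8 units around the table: (7)! circular arrangements.
So 2 × (7)! = 2 × 5040 = 10080.

10080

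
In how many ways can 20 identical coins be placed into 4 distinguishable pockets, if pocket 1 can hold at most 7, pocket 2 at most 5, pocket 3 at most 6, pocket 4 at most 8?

Without the upper bounds there are C(23,3) = 1771 ways to split 20 among 4 pockets.
Subtract solutions that violate a single cap (substitute x_i' = x_i − (cap_i+1)): x_1 ≥ 8 gives C(15,3) = 455; x_2 ≥ 6 gives C(17,3) = 680; x_3 ≥ 7 gives C(16,3) = 560; x_4 ≥ 9 gives C(14,3) = 364. Together 2059.
Add back pairs where two caps are both exceeded: 84 + 56 + 20 + 120 + 56 + 35 = 371.
By inclusion–exclusion the count is 1771 − 2059 + 371 = 83.

83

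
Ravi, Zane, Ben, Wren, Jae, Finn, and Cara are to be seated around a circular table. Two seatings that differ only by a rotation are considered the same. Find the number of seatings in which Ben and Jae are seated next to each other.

240

Treat {Ben, Jae} as one unit (2 internal orders) and seat the resulting 6 units around the table: (5)! circular arrangements.
So 2 × (5)! = 2 × 120 = 240.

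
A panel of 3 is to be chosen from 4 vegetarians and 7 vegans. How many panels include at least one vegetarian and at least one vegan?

126

With no constraint there are C(11,3) = 165 possible selections.
Subtract selections that omit an entire group: no vegetarians → C(7,3) = 35; no vegans → C(4,3) = 4.
Both groups omitted at once is impossible, so 165 − 39 = 126.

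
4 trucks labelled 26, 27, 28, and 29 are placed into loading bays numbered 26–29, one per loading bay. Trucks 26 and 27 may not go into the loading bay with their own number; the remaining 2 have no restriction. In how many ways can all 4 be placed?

14

Let Aᵢ (for i ∈ {26, 27}) be the placements that put truck i in its forbidden loading bay. Any j of these fix j positions, leaving (4−j)! ways to fill the rest, and there are C(2,j) ways to pick which j.
By inclusion–exclusion, the number of valid placements is Σ_{j=0}^{2} (−1)^j C(2,j)·(4−j)!.
Computing: 24 − 12 + 2 = 14.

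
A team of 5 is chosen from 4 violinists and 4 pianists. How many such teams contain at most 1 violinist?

Split by how many violinists are chosen (0 through 1).
Sum: C(4,0)·C(4,5) + C(4,1)·C(4,4) = 0 + 4 = 4.

4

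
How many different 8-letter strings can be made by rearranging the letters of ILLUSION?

ILLUSION has 8 letters with I appearing twice and L appearing twice.
So there are 8! / (2!·2!) = 10080 distinguishable arrangements.

10080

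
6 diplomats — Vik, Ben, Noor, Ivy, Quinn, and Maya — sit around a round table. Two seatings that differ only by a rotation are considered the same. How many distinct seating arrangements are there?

120

Around a circle, 6 distinct people have 6!/6 = (5)! = 120 rotationally distinct seatings.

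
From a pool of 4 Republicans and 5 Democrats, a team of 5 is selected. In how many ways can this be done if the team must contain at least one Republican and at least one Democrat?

125

With no constraint there are C(9,5) = 126 possible selections.
Subtract selections that omit an entire group: no Republicans → C(5,5) = 1; no Democrats → C(4,5) = 0.
Both groups omitted at once is impossible, so 126 − 1 = 125.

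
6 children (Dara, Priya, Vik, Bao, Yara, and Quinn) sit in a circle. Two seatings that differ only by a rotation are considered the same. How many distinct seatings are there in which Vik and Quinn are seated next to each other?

Treat {Vik, Quinn} as one unit (2 internal orders) and seat the resulting 5 units around the table: (4)! circular arrangements.
So 2 × (4)! = 2 × 24 = 48.

48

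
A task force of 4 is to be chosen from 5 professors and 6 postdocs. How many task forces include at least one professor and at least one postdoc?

Unrestricted: C(11,4) = 330 ways to pick any 4 of the 11.
Subtract selections that omit an entire group: no professors → C(6,4) = 15; no postdocs → C(5,4) = 5.
Both groups omitted at once is impossible, so 330 − 20 = 310.

310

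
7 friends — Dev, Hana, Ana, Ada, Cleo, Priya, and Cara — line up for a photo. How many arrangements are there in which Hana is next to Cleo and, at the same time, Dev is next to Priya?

480

Treat {Hana,Cleo} as one block (2 orders) and {Dev,Priya} as another (2 orders).
That leaves 5 units to arrange: 2 × 2 × 5! = 4 × 120 = 480.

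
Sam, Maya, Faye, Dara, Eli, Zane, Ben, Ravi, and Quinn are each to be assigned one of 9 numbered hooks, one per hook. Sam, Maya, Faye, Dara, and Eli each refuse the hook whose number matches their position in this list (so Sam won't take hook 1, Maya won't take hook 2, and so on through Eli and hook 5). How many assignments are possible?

205056

Let Aᵢ (for 1 ≤ i ≤ 5) be the placements that put person i in their forbidden hook. Any j of these fix j positions, leaving (9−j)! ways to fill the rest, and there are C(5,j) ways to pick which j.
By inclusion–exclusion, the number of valid placements is Σ_{j=0}^{5} (−1)^j C(5,j)·(9−j)!.
Computing: 362880 − 201600 + 50400 − 7200 + 600 − 24 = 205056.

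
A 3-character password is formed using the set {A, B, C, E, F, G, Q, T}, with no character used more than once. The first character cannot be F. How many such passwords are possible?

The first character has 8−1 = 7 choices (anything except F).
The remaining 2 characters are filled from the other 7 symbols without repetition: 7 × 6 = 42.
Total: 7 × 42 = 294.

294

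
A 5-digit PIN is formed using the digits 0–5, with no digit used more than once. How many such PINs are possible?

Choose and order 5 of the 6 symbols: the first digit has 6 options, the next 5, and so on down to 2.
6 × 5 × 4 × 3 × 2 = 720.

720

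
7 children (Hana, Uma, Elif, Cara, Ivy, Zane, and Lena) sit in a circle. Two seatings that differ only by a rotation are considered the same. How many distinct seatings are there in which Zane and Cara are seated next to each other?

Treat {Zane, Cara} as one unit (2 internal orders) and seat the resulting 6 units around the table: (5)! circular arrangements.
So 2 × (5)! = 2 × 120 = 240.

240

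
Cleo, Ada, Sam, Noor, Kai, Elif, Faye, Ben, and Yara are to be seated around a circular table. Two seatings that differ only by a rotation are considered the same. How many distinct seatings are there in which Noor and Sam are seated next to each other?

Glue Noor and Sam into a block (2 internal orders). Seating 8 units around a circle gives (7)! arrangements.
So 2 × (7)! = 2 × 5040 = 10080.

10080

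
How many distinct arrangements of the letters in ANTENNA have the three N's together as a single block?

60

Treat the 3 copies of N as a single block. The multiset to arrange is then {NNN, A, A, E, T}, 5 items in all.
That gives (5)!/(2!) = 60 arrangements.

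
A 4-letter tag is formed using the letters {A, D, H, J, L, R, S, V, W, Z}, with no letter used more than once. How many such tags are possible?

This is a permutation of 4 out of 10: P(10,4) = 10!/6!.
That product is 10 × 9 × 8 × 7 = 5040.

5040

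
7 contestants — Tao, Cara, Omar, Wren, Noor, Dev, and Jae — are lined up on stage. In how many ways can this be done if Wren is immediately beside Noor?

Glue Wren and Noor into one block (2 internal orders), leaving 6 units to arrange in a row.
That gives 2 × 6! = 2 × 720 = 1440.

1440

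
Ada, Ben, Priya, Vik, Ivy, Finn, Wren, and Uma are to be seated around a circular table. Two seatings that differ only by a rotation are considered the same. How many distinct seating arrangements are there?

Seat Ada anywhere (absorbing the rotational symmetry), then permute the other 7: (7)! = 5040.

5040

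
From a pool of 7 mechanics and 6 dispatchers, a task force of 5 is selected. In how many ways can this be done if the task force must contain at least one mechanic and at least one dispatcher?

Unrestricted: C(13,5) = 1287 ways to pick any 5 of the 13.
Subtract selections that omit an entire group: no mechanics → C(6,5) = 6; no dispatchers → C(7,5) = 21.
Both groups omitted at once is impossible, so 1287 − 27 = 1260.

1260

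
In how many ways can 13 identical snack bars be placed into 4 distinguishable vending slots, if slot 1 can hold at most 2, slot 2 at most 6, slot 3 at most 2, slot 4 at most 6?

Ignoring the caps, the number of non-negative solutions to x_1+…+x_4 = 13 is C(16,3) = 560.
Subtract solutions that violate a single cap (substitute x_i' = x_i − (cap_i+1)): x_1 ≥ 3 gives C(13,3) = 286; x_2 ≥ 7 gives C(9,3) = 84; x_3 ≥ 3 gives C(13,3) = 286; x_4 ≥ 7 gives C(9,3) = 84. Together 740.
Add back pairs where two caps are both exceeded: 20 + 120 + 20 + 20 + 0 + 20 = 200.
Subtract triples: 1 + 0 + 1 + 0 = 2.
By inclusion–exclusion the count is 560 − 740 + 200 − 2 = 18.

18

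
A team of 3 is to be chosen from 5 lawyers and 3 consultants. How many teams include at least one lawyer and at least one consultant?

45

Unrestricted: C(8,3) = 56 ways to pick any 3 of the 8.
Subtract selections that omit an entire group: no lawyers → C(3,3) = 1; no consultants → C(5,3) = 10.
Both groups omitted at once is impossible, so 56 − 11 = 45.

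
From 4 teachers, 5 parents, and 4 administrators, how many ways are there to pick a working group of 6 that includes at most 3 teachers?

1680

Split by how many teachers are chosen (0 through 3).
Sum: C(4,0)·C(9,6) + C(4,1)·C(9,5) + C(4,2)·C(9,4) + C(4,3)·C(9,3) = 84 + 504 + 756 + 336 = 1680.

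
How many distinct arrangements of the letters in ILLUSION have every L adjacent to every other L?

2520

Treat the 2 copies of L as a single block. The multiset to arrange is then {LL, I, I, N, O, S, U}, 7 items in all.
That gives (7)!/(2!) = 2520 arrangements.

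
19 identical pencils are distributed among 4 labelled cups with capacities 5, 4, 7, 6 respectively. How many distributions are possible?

20

By stars and bars, unrestricted non-negative solutions to x_1+…+x_4 = 19 number C(19+3,3) = 1540.
Subtract solutions that violate a single cap (substitute x_i' = x_i − (cap_i+1)): x_1 ≥ 6 gives C(16,3) = 560; x_2 ≥ 5 gives C(17,3) = 680; x_3 ≥ 8 gives C(14,3) = 364; x_4 ≥ 7 gives C(15,3) = 455. Together 2059.
Add back pairs where two caps are both exceeded: 165 + 56 + 84 + 84 + 120 + 35 = 544.
Subtract triples: 1 + 4 + 0 + 0 = 5.
By inclusion–exclusion the count is 1540 − 2059 + 544 − 5 = 20.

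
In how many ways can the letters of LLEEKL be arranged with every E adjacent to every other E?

20

Treat the 2 copies of E as a single block. The multiset to arrange is then {EE, K, L, L, L}, 5 items in all.
That gives (5)!/(3!) = 20 arrangements.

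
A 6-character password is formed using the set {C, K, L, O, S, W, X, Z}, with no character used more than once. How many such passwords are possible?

With no repetition, fill the 6 characters in order: 8 choices, then 7, down to 3.
8 × 7 × 6 × 5 × 4 × 3 = 20160.

20160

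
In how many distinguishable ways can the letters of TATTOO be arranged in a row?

60

TATTOO has 6 letters with O appearing twice and T appearing 3 times.
Dividing 6! = 720 by 3!·2! = 12 for the repeated letters gives 60.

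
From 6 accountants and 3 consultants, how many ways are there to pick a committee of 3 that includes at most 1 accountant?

Split by how many accountants are chosen (0 through 1).
Sum: C(6,0)·C(3,3) + C(6,1)·C(3,2) = 1 + 18 = 19.

19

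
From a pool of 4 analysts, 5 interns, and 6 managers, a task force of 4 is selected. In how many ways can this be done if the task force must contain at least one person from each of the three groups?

720

Unrestricted: C(15,4) = 1365 ways to pick any 4 of the 15.
Subtract selections that omit an entire group: no analysts → C(11,4) = 330; no interns → C(10,4) = 210; no managers → C(9,4) = 126.
Add back selections omitting two groups (i.e. drawn from a single group): C(4,4) + C(5,4) + C(6,4) = 21.
By inclusion–exclusion: 1365 − 666 + 21 = 720.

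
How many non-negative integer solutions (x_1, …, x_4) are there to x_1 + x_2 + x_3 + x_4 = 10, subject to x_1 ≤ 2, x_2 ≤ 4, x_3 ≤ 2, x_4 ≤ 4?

Ignoring the caps, the number of non-negative solutions to x_1+…+x_4 = 10 is C(13,3) = 286.
Subtract solutions that violate a single cap (substitute x_i' = x_i − (cap_i+1)): x_1 ≥ 3 gives C(10,3) = 120; x_2 ≥ 5 gives C(8,3) = 56; x_3 ≥ 3 gives C(10,3) = 120; x_4 ≥ 5 gives C(8,3) = 56. Together 352.
Add back pairs where two caps are both exceeded: 10 + 35 + 10 + 10 + 1 + 10 = 76.
By inclusion–exclusion the count is 286 − 352 + 76 = 10.

10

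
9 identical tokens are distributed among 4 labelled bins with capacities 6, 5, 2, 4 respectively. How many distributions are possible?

By stars and bars, unrestricted non-negative solutions to x_1+…+x_4 = 9 number C(9+3,3) = 220.
Subtract solutions that violate a single cap (substitute x_i' = x_i − (cap_i+1)): x_1 ≥ 7 gives C(5,3) = 10; x_2 ≥ 6 gives C(6,3) = 20; x_3 ≥ 3 gives C(9,3) = 84; x_4 ≥ 5 gives C(7,3) = 35. Together 149.
Add back pairs where two caps are both exceeded: 0 + 0 + 0 + 1 + 0 + 4 = 5.
By inclusion–exclusion the count is 220 − 149 + 5 = 76.

76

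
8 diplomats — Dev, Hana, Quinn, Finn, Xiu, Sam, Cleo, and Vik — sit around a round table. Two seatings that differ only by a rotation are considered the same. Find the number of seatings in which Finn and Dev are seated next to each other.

Glue Finn and Dev into a block (2 internal orders). Seating 7 units around a circle gives (6)! arrangements.
So 2 × (6)! = 2 × 720 = 1440.

1440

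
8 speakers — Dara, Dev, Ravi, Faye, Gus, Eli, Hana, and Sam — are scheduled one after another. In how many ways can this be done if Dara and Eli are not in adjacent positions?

30240

Of the 8! = 40320 arrangements, those with Dara and Eli adjacent number 2 × 7! = 10080 (treat the pair as a block with 2 internal orders).
Complementary counting: 40320 − 10080 = 30240.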